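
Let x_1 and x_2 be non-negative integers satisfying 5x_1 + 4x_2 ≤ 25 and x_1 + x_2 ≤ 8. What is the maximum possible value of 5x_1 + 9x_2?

Relaxing integrality, the LP optimum is 56.25 at (x_1,x_2) = (0, 6.25), which is not an integer point.
(x_1,x_2)=(0,6): 5·0+4·6=24≤25, 1·0+1·6=6≤8, objective 54.
(x_1,x_2)=(1,5): 5·1+4·5=25≤25, 1·1+1·5=6≤8, objective 50.
(x_1,x_2)=(0,5): 5·0+4·5=20≤25, 1·0+1·5=5≤8, objective 45.
The best lattice point is (0,6), giving 54.

54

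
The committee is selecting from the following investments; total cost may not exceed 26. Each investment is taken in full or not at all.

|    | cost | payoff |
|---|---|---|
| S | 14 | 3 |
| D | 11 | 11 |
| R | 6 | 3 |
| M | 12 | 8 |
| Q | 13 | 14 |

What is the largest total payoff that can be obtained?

D + Q: cost 11 + 13 = 24 ≤ 26, payoff 11 + 14 = 25.
M + Q: cost 12 + 13 = 25 ≤ 26, payoff 8 + 14 = 22.
D + M: cost 11 + 12 = 23 ≤ 26, payoff 11 + 8 = 19.
Best is D and Q with total payoff 25.

25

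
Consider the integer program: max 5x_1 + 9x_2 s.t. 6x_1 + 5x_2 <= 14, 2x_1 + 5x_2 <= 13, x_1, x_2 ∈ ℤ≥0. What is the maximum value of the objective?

18

(x_1,x_2)=(0,2) is feasible, giving 18.
(x_1,x_2)=(1,1) is feasible, giving 14.
(x_1,x_2)=(0,1) is feasible, giving 9.
Maximum is 18 at (x_1,x_2)=(0,2).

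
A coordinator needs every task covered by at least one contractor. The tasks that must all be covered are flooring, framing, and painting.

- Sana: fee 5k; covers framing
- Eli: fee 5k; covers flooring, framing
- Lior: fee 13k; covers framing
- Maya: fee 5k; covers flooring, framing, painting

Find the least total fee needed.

Maya alone covers flooring, framing, painting — every task.
Total fee: 5.

5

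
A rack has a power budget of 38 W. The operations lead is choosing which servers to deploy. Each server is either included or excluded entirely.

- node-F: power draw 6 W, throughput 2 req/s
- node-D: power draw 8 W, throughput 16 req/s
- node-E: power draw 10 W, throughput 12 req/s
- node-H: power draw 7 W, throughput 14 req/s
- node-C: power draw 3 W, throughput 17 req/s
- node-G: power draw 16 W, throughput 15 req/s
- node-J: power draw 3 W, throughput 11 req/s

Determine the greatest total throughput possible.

node-D + node-H + node-C + node-G + node-J: power draw 8 + 7 + 3 + 16 + 3 = 37 ≤ 38, throughput 16 + 14 + 17 + 15 + 11 = 73.
node-F + node-D + node-E + node-H + node-C + node-J: power draw 6 + 8 + 10 + 7 + 3 + 3 = 37 ≤ 38, throughput 2 + 16 + 12 + 14 + 17 + 11 = 72.
Best is node-D, node-H, node-C, node-G, and node-J with total throughput 73.

73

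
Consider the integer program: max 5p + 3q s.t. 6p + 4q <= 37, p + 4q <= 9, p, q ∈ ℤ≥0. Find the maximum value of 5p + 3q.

30

(p,q)=(6,0): 6·6+4·0=36≤37, 1·6+4·0=6≤9, objective 30.
(p,q)=(5,1): 6·5+4·1=34≤37, 1·5+4·1=9≤9, objective 28.
No feasible integer point exceeds 30.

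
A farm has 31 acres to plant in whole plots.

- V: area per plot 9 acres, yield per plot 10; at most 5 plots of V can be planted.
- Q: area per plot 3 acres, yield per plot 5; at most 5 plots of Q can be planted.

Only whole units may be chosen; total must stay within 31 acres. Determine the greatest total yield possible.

40

This is a bounded integer knapsack.
Q has the best ratio (5/3); taking only Q gives at most 5×5 = 25 (stopped by the supply cap of 5).
Mixing does better — 2×V and 4×Q: area 30 ≤ 31, yield 2·10 + 4·5 = 40.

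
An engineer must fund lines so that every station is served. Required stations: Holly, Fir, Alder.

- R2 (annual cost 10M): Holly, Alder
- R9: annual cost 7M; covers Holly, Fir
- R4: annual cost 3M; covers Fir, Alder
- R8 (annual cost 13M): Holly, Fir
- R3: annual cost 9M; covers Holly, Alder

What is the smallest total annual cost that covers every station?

Choose R9 and R4: together they cover Holly, Fir, Alder — every station.
Total annual cost: 7 + 3 = 10.

10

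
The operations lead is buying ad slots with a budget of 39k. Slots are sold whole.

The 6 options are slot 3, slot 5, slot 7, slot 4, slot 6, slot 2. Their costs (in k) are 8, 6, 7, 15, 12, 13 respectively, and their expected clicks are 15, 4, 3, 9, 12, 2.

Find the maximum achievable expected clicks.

Allowing fractional choices, the relaxed optimum would be about 38.8, but ad slots are indivisible.
slot 3 + slot 5 + slot 7 + slot 6: cost 8 + 6 + 7 + 12 = 33 ≤ 39, expected clicks 15 + 4 + 3 + 12 = 34.
slot 3 + slot 4 + slot 6: cost 8 + 15 + 12 = 35 ≤ 39, expected clicks 15 + 9 + 12 = 36.
slot 3 + slot 5 + slot 6 + slot 2: cost 8 + 6 + 12 + 13 = 39 ≤ 39, expected clicks 15 + 4 + 12 + 2 = 33.
Best is slot 3, slot 4, and slot 6 with total expected clicks 36.

36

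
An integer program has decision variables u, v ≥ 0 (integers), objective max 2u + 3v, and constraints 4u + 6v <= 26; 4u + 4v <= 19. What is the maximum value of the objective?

12

(u,v)=(0,4) is feasible, giving 12.
(u,v)=(1,3) is feasible, giving 11.
(u,v)=(0,3) is feasible, giving 9.
No feasible integer point exceeds 12.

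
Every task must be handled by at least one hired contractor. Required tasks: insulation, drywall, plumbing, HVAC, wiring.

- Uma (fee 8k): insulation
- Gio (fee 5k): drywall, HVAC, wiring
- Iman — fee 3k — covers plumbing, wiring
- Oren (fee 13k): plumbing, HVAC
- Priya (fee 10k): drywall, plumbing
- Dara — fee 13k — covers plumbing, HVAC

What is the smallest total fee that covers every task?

This is an integer covering problem.
Choose Uma, Gio, and Iman: together they cover insulation, drywall, plumbing, HVAC, wiring — every task.
Total fee: 8 + 5 + 3 = 16.
No cover costs less than 16.

16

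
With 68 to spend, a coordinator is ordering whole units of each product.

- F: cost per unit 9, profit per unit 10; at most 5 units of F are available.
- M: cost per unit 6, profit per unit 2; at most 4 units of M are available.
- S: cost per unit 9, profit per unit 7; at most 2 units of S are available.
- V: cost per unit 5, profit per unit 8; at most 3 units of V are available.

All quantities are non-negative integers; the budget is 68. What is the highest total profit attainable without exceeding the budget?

5×F, 1×M, and 3×V: cost 66 ≤ 68, profit 5·10 + 1·2 + 3·8 = 76.
5×F and 3×V: cost 60 ≤ 68, profit 5·10 + 3·8 = 74.
Best is 76.

76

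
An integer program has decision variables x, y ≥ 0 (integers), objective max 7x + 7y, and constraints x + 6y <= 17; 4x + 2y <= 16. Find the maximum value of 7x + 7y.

35

Relaxing integrality, the LP optimum is 36.27 at (x,y) = (2.82, 2.36), which is not an integer point.
(x,y)=(3,2): 1·3+6·2=15≤17, 4·3+2·2=16≤16, objective 35.
(x,y)=(3,1): 1·3+6·1=9≤17, 4·3+2·1=14≤16, objective 28.
Maximum is 35 at (x,y)=(3,2).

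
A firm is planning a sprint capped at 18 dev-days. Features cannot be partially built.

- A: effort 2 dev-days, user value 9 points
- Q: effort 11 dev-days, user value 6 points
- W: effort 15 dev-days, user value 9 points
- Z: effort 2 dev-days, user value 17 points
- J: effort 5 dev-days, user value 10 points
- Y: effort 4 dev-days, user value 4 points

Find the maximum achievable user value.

40

This is a 0-1 knapsack instance.
Allowing fractional choices, the relaxed optimum would be about 43.0, but features are indivisible.
A + Z + J + Y: effort 2 + 2 + 5 + 4 = 13 ≤ 18, user value 9 + 17 + 10 + 4 = 40.
A + Z + J: effort 2 + 2 + 5 = 9 ≤ 18, user value 9 + 17 + 10 = 36.
Best is A, Z, J, and Y with total user value 40.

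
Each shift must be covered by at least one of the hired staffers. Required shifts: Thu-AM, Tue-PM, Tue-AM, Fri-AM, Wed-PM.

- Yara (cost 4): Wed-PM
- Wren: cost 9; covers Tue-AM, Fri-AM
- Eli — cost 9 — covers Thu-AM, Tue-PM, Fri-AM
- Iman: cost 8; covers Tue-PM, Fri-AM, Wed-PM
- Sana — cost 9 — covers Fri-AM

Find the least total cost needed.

The greedy cost-per-new-shift heuristic would pick Iman, Wren, and Eli for 26, but a cheaper cover exists.
Choose Yara, Wren, and Eli: together they cover Thu-AM, Tue-PM, Tue-AM, Fri-AM, Wed-PM — every shift.
Total cost: 4 + 9 + 9 = 22.
No cover costs less than 22.

22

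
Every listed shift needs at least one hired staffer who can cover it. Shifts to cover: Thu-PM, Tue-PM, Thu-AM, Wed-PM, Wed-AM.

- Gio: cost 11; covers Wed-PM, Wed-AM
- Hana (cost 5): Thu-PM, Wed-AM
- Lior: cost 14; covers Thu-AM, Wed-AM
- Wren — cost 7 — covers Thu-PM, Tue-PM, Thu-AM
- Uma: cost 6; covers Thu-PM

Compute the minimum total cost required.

18

This is an integer covering problem.
Choose Gio and Wren: together they cover Thu-PM, Tue-PM, Thu-AM, Wed-PM, Wed-AM — every shift.
Total cost: 11 + 7 = 18.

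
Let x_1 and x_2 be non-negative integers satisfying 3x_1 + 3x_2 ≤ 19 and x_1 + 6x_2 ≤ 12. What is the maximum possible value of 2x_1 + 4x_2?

(x_1,x_2)=(5,1) is feasible, giving 14.
(x_1,x_2)=(6,0) is feasible, giving 12.
(x_1,x_2)=(4,1) is feasible, giving 12.
The best lattice point is (5,1), giving 14.

14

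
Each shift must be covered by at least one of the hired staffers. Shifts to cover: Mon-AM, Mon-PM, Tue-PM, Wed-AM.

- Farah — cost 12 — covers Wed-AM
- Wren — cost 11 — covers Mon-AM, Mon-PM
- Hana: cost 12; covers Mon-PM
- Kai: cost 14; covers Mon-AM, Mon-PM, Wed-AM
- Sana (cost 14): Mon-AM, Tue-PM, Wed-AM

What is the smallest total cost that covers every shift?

The greedy cost-per-new-shift heuristic would pick Kai and Sana for 28, but a cheaper cover exists.
Choose Wren and Sana: together they cover Mon-AM, Mon-PM, Tue-PM, Wed-AM — every shift.
Total cost: 11 + 14 = 25.
No cover costs less than 25.

25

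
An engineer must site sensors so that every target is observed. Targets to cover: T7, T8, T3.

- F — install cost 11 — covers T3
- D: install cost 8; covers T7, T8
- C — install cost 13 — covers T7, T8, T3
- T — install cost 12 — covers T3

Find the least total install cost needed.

13

This is an integer covering problem.
C alone covers T7, T8, T3 — every target.
Total install cost: 13.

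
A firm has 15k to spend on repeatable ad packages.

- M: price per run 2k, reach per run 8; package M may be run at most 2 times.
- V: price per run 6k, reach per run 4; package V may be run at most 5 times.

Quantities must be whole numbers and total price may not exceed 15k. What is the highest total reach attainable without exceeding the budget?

20

M has the best ratio (8/2); taking only M gives at most 2×8 = 16 (stopped by the supply cap of 2).
Mixing does better — 2×M and 1×V: price 10 ≤ 15, reach 2·8 + 1·4 = 20.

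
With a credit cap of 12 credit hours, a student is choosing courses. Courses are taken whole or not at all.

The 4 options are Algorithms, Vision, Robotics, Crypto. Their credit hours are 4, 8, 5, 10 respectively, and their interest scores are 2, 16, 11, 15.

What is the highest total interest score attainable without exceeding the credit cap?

Take Algorithms and Vision: credit hours 4 + 8 = 12 ≤ 12, interest score 2 + 16 = 18.
No other feasible combination does better.

18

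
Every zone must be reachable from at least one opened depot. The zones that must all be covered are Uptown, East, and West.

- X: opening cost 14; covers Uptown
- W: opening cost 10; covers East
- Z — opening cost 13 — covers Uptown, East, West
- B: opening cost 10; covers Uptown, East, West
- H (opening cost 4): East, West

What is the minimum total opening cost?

10

This is a weighted set-cover instance.
The greedy cost-per-new-zone heuristic would pick H and B for 14, but a cheaper cover exists.
B alone covers Uptown, East, West — every zone.
Total opening cost: 10.
No cover costs less than 10.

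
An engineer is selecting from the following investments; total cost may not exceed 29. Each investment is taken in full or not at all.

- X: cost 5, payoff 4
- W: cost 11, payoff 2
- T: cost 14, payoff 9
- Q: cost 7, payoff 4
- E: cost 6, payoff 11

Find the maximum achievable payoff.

24

Take X, T, and E: cost 5 + 14 + 6 = 25 ≤ 29, payoff 4 + 9 + 11 = 24.
No feasible combination exceeds this.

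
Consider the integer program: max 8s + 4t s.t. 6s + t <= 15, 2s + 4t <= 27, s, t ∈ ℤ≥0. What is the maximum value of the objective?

(s,t)=(1,6): 6·1+1·6=12≤15, 2·1+4·6=26≤27, objective 32.
(s,t)=(1,5): 6·1+1·5=11≤15, 2·1+4·5=22≤27, objective 28.
(s,t)=(0,6): 6·0+1·6=6≤15, 2·0+4·6=24≤27, objective 24.
Maximum is 32 at (s,t)=(1,6).

32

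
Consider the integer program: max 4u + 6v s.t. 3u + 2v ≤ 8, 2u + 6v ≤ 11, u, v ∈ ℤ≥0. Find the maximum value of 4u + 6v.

14

(u,v)=(2,1) is feasible, giving 14.
(u,v)=(1,1) is feasible, giving 10.
(u,v)=(2,0) is feasible, giving 8.
Maximum is 14 at (u,v)=(2,1).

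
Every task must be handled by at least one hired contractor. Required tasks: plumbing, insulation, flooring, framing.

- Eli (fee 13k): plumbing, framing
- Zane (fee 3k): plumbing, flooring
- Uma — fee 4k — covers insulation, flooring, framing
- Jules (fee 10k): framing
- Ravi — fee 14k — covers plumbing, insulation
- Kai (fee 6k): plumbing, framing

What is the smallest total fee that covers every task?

7

This is a weighted set-cover instance.
Choose Zane and Uma: together they cover plumbing, insulation, flooring, framing — every task.
Total fee: 3 + 4 = 7.
No cover costs less than 7.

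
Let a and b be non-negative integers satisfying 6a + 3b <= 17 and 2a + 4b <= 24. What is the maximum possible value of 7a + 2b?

16

The continuous relaxation peaks at (2.83, 0) with value 19.83; rounding to a feasible lattice point costs some objective.
(a,b)=(2,1): 6·2+3·1=15≤17, 2·2+4·1=8≤24, objective 16.
(a,b)=(2,0): 6·2+3·0=12≤17, 2·2+4·0=4≤24, objective 14.
(a,b)=(1,2): 6·1+3·2=12≤17, 2·1+4·2=10≤24, objective 11.
(a,b)=(1,1): 6·1+3·1=9≤17, 2·1+4·1=6≤24, objective 9.
Maximum is 16 at (a,b)=(2,1).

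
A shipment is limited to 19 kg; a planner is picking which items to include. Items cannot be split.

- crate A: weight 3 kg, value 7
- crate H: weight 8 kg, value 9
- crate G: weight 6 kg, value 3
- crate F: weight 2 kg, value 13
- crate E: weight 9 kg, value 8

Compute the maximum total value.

crate A + crate H + crate G + crate F: weight 3 + 8 + 6 + 2 = 19 ≤ 19, value 7 + 9 + 3 + 13 = 32.
crate A + crate H + crate F: weight 3 + 8 + 2 = 13 ≤ 19, value 7 + 9 + 13 = 29.
crate H + crate F + crate E: weight 8 + 2 + 9 = 19 ≤ 19, value 9 + 13 + 8 = 30.
Best is crate A, crate H, crate G, and crate F with total value 32.

32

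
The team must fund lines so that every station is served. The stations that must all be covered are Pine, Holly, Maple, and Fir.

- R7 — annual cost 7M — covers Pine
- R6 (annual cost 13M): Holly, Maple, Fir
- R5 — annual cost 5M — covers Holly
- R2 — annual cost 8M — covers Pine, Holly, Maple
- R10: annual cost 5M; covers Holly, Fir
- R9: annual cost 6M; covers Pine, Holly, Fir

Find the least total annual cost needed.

13

This is an integer covering problem.
The greedy cost-per-new-station heuristic would pick R9 and R2 for 14, but a cheaper cover exists.
Choose R2 and R10: together they cover Pine, Holly, Maple, Fir — every station.
Total annual cost: 8 + 5 = 13.
No cover costs less than 13.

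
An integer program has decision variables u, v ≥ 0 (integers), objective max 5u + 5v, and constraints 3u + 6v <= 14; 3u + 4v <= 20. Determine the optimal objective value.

The continuous relaxation peaks at (4.67, 0) with value 23.33; rounding to a feasible lattice point costs some objective.
(u,v)=(4,0): 3·4+6·0=12≤14, 3·4+4·0=12≤20, objective 20.
(u,v)=(3,0): 3·3+6·0=9≤14, 3·3+4·0=9≤20, objective 15.
No feasible integer point exceeds 20.

20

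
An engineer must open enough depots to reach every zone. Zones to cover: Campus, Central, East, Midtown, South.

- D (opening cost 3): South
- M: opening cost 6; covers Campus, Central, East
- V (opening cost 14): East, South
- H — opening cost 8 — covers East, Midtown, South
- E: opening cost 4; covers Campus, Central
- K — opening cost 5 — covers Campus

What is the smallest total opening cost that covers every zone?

12

The greedy cost-per-new-zone heuristic would pick M, D, and H for 17, but a cheaper cover exists.
Choose H and E: together they cover Campus, Central, East, Midtown, South — every zone.
Total opening cost: 8 + 4 = 12.
No cover costs less than 12.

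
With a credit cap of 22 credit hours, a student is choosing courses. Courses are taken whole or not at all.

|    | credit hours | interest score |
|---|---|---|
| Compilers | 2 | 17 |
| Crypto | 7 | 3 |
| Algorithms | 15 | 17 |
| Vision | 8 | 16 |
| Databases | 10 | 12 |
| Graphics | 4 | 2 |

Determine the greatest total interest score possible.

This is a 0-1 knapsack instance.
Allowing fractional choices, the relaxed optimum would be about 47.3, but courses are indivisible.
Compilers + Crypto + Vision + Graphics: credit hours 2 + 7 + 8 + 4 = 21 ≤ 22, interest score 17 + 3 + 16 + 2 = 38.
Compilers + Vision + Databases: credit hours 2 + 8 + 10 = 20 ≤ 22, interest score 17 + 16 + 12 = 45.
Best is Compilers, Vision, and Databases with total interest score 45.

45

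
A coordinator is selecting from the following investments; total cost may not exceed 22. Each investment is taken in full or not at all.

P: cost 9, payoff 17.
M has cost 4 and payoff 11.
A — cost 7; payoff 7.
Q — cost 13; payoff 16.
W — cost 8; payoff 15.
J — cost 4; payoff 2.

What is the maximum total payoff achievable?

43

Allowing fractional choices, the relaxed optimum would be about 44.2, but investments are indivisible.
P + M + W: cost 9 + 4 + 8 = 21 ≤ 22, payoff 17 + 11 + 15 = 43.
P + M + A: cost 9 + 4 + 7 = 20 ≤ 22, payoff 17 + 11 + 7 = 35.
P + W + J: cost 9 + 8 + 4 = 21 ≤ 22, payoff 17 + 15 + 2 = 34.
Best is P, M, and W with total payoff 43.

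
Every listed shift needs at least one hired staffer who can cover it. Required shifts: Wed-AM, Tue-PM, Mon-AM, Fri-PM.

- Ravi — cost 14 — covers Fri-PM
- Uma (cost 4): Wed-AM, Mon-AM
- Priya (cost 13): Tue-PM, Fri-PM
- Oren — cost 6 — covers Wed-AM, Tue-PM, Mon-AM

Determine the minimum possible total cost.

17

The greedy cost-per-new-shift heuristic would pick Uma, Oren, and Priya for 23, but a cheaper cover exists.
Choose Uma and Priya: together they cover Wed-AM, Tue-PM, Mon-AM, Fri-PM — every shift.
Total cost: 4 + 13 = 17.
No cover costs less than 17.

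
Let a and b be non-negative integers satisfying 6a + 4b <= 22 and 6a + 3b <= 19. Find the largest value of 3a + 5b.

The continuous relaxation peaks at (0, 5.5) with value 27.50; rounding to a feasible lattice point costs some objective.
(a,b)=(0,5) is feasible, giving 25.
(a,b)=(1,4) is feasible, giving 23.
(a,b)=(0,4) is feasible, giving 20.
Maximum is 25 at (a,b)=(0,5).

25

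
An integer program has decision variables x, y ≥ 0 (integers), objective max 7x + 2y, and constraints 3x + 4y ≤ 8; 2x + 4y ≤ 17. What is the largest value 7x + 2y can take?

(x,y)=(2,0): 3·2+4·0=6≤8, 2·2+4·0=4≤17, objective 14.
(x,y)=(1,1): 3·1+4·1=7≤8, 2·1+4·1=6≤17, objective 9.
(x,y)=(1,0): 3·1+4·0=3≤8, 2·1+4·0=2≤17, objective 7.
Maximum is 14 at (x,y)=(2,0).

14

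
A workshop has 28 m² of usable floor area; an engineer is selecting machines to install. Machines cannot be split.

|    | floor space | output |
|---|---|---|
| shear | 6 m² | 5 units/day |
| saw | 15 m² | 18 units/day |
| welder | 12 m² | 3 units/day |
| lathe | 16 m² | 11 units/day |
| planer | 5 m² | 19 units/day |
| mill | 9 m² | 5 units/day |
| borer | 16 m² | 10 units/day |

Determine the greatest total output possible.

Allowing fractional choices, the relaxed optimum would be about 43.4, but machines are indivisible.
saw + planer: floor space 15 + 5 = 20 ≤ 28, output 18 + 19 = 37.
shear + saw + planer: floor space 6 + 15 + 5 = 26 ≤ 28, output 5 + 18 + 19 = 42.
shear + lathe + planer: floor space 6 + 16 + 5 = 27 ≤ 28, output 5 + 11 + 19 = 35.
Best is shear, saw, and planer with total output 42.

42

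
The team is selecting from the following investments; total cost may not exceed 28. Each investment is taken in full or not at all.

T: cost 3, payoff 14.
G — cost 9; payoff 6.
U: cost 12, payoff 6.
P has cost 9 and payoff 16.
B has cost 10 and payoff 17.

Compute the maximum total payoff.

Allowing fractional choices, the relaxed optimum would be about 51.0, but investments are indivisible.
G + P + B: cost 9 + 9 + 10 = 28 ≤ 28, payoff 6 + 16 + 17 = 39.
T + G + B: cost 3 + 9 + 10 = 22 ≤ 28, payoff 14 + 6 + 17 = 37.
T + P + B: cost 3 + 9 + 10 = 22 ≤ 28, payoff 14 + 16 + 17 = 47.
Best is T, P, and B with total payoff 47.

47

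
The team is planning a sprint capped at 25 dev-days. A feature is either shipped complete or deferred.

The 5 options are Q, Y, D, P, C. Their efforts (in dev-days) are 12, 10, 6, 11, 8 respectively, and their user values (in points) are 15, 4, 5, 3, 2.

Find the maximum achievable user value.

Q + P: effort 12 + 11 = 23 ≤ 25, user value 15 + 3 = 18.
Q + Y: effort 12 + 10 = 22 ≤ 25, user value 15 + 4 = 19.
Q + D: effort 12 + 6 = 18 ≤ 25, user value 15 + 5 = 20.
Best is Q and D with total user value 20.

20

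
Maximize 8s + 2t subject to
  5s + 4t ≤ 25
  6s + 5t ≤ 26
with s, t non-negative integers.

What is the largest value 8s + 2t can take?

32

The continuous relaxation peaks at (4.33, 0) with value 34.67; rounding to a feasible lattice point costs some objective.
(s,t)=(4,0): 5·4+4·0=20≤25, 6·4+5·0=24≤26, objective 32.
(s,t)=(3,1): 5·3+4·1=19≤25, 6·3+5·1=23≤26, objective 26.
(s,t)=(3,0): 5·3+4·0=15≤25, 6·3+5·0=18≤26, objective 24.
No feasible integer point exceeds 32.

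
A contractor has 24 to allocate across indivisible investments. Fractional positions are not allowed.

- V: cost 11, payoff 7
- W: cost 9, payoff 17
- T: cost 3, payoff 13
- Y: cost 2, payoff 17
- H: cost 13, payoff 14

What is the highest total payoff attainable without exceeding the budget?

Allowing fractional choices, the relaxed optimum would be about 57.8, but investments are indivisible.
W + Y + H: cost 9 + 2 + 13 = 24 ≤ 24, payoff 17 + 17 + 14 = 48.
T + Y + H: cost 3 + 2 + 13 = 18 ≤ 24, payoff 13 + 17 + 14 = 44.
W + T + Y: cost 9 + 3 + 2 = 14 ≤ 24, payoff 17 + 13 + 17 = 47.
Best is W, Y, and H with total payoff 48.

48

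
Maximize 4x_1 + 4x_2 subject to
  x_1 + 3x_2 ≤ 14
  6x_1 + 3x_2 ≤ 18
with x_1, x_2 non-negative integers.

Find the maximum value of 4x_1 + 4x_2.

20

Relaxing integrality, the LP optimum is 20.80 at (x_1,x_2) = (0.8, 4.4), which is not an integer point.
(x_1,x_2)=(1,4) is feasible, giving 20.
(x_1,x_2)=(1,3) is feasible, giving 16.
(x_1,x_2)=(0,4) is feasible, giving 16.
(x_1,x_2)=(0,3) is feasible, giving 12.
Maximum is 20 at (x_1,x_2)=(1,4).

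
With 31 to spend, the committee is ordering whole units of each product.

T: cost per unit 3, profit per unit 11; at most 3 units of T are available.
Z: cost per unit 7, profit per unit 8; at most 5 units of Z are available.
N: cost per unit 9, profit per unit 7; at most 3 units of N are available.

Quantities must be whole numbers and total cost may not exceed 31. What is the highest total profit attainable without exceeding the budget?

57

3×T and 2×Z: cost 23 ≤ 31, profit 3·11 + 2·8 = 49.
3×T and 3×Z: cost 30 ≤ 31, profit 3·11 + 3·8 = 57.
Best is 57.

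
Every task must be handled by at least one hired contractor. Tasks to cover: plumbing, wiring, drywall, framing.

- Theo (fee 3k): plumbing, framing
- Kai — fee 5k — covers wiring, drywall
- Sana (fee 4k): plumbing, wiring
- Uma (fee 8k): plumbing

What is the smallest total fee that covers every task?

8

Choose Theo and Kai: together they cover plumbing, wiring, drywall, framing — every task.
Total fee: 3 + 5 = 8.
No cover costs less than 8.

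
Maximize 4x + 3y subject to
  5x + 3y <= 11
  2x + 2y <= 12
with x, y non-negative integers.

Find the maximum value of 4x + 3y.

10

The continuous relaxation peaks at (0, 3.67) with value 11.00; rounding to a feasible lattice point costs some objective.
(x,y)=(1,2): 5·1+3·2=11≤11, 2·1+2·2=6≤12, objective 10.
(x,y)=(0,3): 5·0+3·3=9≤11, 2·0+2·3=6≤12, objective 9.
(x,y)=(1,1): 5·1+3·1=8≤11, 2·1+2·1=4≤12, objective 7.
Maximum is 10 at (x,y)=(1,2).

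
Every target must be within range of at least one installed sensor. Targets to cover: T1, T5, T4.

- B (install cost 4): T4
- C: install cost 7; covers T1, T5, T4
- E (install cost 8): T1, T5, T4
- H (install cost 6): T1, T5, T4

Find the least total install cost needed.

This is a weighted set-cover instance.
H alone covers T1, T5, T4 — every target.
Total install cost: 6.

6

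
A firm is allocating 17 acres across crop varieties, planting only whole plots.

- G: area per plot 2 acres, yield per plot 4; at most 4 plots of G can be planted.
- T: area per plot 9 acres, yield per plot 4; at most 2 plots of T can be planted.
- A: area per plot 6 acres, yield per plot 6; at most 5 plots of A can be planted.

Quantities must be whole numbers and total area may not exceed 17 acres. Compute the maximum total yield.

22

Take 4×G and 1×A: area 14 ≤ 17, yield 4·4 + 1·6 = 22.
G has the best ratio (4/2) and is taken to its limit of 4; remaining capacity is filled optimally with the others.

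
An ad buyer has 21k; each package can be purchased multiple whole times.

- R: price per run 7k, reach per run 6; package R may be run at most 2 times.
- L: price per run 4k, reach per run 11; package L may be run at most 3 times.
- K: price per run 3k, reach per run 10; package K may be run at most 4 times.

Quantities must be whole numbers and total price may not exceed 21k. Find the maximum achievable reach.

63

This is a bounded integer knapsack.
3×L and 3×K: price 21 ≤ 21, reach 3·11 + 3·10 = 63.
2×L and 4×K: price 20 ≤ 21, reach 2·11 + 4·10 = 62.
Best is 63.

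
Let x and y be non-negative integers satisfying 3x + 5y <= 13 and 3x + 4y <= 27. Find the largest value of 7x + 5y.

28

Relaxing integrality, the LP optimum is 30.33 at (x,y) = (4.33, 0), which is not an integer point.
(x,y)=(4,0) is feasible, giving 28.
(x,y)=(3,0) is feasible, giving 21.
The best lattice point is (4,0), giving 28.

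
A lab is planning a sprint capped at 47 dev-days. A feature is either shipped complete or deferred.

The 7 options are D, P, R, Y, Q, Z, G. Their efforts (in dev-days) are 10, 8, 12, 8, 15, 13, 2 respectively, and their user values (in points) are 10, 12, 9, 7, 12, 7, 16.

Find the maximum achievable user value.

59

Allowing fractional choices, the relaxed optimum would be about 60.0, but features are indivisible.
D + P + Y + Q + G: effort 10 + 8 + 8 + 15 + 2 = 43 ≤ 47, user value 10 + 12 + 7 + 12 + 16 = 57.
D + P + R + Q + G: effort 10 + 8 + 12 + 15 + 2 = 47 ≤ 47, user value 10 + 12 + 9 + 12 + 16 = 59.
Best is D, P, R, Q, and G with total user value 59.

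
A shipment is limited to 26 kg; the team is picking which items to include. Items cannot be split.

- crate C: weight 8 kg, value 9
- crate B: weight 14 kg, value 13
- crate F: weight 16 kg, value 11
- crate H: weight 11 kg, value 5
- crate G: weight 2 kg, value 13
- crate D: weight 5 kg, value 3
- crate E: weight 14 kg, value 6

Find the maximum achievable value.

35

Take crate C, crate B, and crate G: weight 8 + 14 + 2 = 24 ≤ 26, value 9 + 13 + 13 = 35.
No other feasible combination does better.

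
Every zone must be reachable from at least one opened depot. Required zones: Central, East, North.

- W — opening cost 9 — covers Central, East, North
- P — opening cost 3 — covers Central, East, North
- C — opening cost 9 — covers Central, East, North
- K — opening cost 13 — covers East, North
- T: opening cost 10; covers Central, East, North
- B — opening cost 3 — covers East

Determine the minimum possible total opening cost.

3

P alone covers Central, East, North — every zone.
Total opening cost: 3.
No cover costs less than 3.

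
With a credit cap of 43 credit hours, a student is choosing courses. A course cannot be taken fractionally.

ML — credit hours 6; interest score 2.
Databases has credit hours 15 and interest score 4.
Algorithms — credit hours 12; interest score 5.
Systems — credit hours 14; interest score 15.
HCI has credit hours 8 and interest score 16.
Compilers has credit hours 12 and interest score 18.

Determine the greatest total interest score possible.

Take ML, Systems, HCI, and Compilers: credit hours 6 + 14 + 8 + 12 = 40 ≤ 43, interest score 2 + 15 + 16 + 18 = 51.
No other feasible combination does better.

51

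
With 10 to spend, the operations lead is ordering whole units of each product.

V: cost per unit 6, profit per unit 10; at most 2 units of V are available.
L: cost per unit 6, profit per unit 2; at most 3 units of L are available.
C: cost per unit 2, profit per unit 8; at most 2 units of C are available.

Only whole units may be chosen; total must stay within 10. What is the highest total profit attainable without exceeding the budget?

26

C has the best ratio (8/2); taking only C gives at most 2×8 = 16 (stopped by the supply cap of 2).
Mixing does better — 1×V and 2×C: cost 10 ≤ 10, profit 1·10 + 2·8 = 26.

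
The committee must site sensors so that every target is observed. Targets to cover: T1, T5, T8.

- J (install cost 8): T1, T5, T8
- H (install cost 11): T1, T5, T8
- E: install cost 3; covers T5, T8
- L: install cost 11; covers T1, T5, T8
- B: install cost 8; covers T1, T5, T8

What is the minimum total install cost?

This is a weighted set-cover instance.
J alone covers T1, T5, T8 — every target.
Total install cost: 8.

8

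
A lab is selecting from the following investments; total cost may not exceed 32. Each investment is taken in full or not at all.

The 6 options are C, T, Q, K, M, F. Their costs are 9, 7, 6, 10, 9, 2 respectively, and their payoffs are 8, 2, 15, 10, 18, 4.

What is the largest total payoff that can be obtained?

47

This is an integer program with binary decision variables.
Allowing fractional choices, the relaxed optimum would be about 51.4, but investments are indivisible.
C + Q + M + F: cost 9 + 6 + 9 + 2 = 26 ≤ 32, payoff 8 + 15 + 18 + 4 = 45.
Q + K + M + F: cost 6 + 10 + 9 + 2 = 27 ≤ 32, payoff 15 + 10 + 18 + 4 = 47.
Best is Q, K, M, and F with total payoff 47.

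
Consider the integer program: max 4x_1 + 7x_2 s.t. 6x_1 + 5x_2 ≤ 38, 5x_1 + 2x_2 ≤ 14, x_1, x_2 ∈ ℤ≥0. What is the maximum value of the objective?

49

(x_1,x_2)=(0,7): 6·0+5·7=35≤38, 5·0+2·7=14≤14, objective 49.
(x_1,x_2)=(0,6): 6·0+5·6=30≤38, 5·0+2·6=12≤14, objective 42.
No feasible integer point exceeds 49.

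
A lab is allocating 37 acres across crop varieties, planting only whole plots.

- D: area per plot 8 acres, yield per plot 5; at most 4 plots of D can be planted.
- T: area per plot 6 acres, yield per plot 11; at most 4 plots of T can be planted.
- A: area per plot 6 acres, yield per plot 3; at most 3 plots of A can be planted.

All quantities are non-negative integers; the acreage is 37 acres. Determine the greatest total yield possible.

T has the best ratio (11/6); taking only T gives at most 4×11 = 44 (stopped by the supply cap of 4).
Mixing does better — 4×T and 2×A: area 36 ≤ 37, yield 4·11 + 2·3 = 50.

50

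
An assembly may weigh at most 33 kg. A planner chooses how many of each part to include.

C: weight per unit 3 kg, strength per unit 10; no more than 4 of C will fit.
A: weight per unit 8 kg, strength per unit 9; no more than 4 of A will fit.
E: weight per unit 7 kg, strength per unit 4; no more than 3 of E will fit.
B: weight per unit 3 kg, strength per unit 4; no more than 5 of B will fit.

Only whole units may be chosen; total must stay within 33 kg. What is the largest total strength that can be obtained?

This is a bounded integer knapsack.
Take 4×C, 1×A, and 4×B: weight 32 ≤ 33, strength 4·10 + 1·9 + 4·4 = 65.
C has the best ratio (10/3) and is taken to its limit of 4; remaining capacity is filled optimally with the others.

65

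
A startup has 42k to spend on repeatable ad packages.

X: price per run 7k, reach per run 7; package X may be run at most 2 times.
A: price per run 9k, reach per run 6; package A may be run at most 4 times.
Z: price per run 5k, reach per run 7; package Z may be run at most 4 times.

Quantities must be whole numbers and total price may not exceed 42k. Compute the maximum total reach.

This is a bounded integer knapsack.
Take 2×X and 4×Z: price 34 ≤ 42, reach 2·7 + 4·7 = 42.
Z has the best ratio (7/5) and is taken to its limit of 4; remaining capacity is filled optimally with the others.

42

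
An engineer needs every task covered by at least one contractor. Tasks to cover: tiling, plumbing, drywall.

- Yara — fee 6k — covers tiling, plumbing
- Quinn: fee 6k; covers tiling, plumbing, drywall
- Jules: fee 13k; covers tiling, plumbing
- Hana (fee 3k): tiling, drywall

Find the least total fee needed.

6

The greedy cost-per-new-task heuristic would pick Hana and Yara for 9, but a cheaper cover exists.
Quinn alone covers tiling, plumbing, drywall — every task.
Total fee: 6.
No cover costs less than 6.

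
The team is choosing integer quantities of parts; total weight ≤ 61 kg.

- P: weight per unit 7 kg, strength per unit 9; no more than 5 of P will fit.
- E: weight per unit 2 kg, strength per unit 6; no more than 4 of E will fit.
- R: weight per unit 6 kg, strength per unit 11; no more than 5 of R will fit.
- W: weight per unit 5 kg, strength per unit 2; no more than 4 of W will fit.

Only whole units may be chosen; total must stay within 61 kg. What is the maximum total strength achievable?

This is a bounded integer knapsack.
Take 3×P, 4×E, and 5×R: weight 59 ≤ 61, strength 3·9 + 4·6 + 5·11 = 106.
E has the best ratio (6/2) and is taken to its limit of 4; remaining capacity is filled optimally with the others.

106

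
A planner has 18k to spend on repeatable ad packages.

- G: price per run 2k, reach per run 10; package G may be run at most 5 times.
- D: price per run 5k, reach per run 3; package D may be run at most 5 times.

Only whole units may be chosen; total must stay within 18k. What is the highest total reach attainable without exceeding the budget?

53

G has the best ratio (10/2); taking only G gives at most 5×10 = 50 (stopped by the supply cap of 5).
Mixing does better — 5×G and 1×D: price 15 ≤ 18, reach 5·10 + 1·3 = 53.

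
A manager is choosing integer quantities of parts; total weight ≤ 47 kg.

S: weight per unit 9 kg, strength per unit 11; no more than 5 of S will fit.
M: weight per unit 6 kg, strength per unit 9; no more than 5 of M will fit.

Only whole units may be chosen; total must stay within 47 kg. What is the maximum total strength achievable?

M has the best ratio (9/6); taking only M gives at most 5×9 = 45 (stopped by the supply cap of 5).
Mixing does better — 3×S and 3×M: weight 45 ≤ 47, strength 3·11 + 3·9 = 60.

60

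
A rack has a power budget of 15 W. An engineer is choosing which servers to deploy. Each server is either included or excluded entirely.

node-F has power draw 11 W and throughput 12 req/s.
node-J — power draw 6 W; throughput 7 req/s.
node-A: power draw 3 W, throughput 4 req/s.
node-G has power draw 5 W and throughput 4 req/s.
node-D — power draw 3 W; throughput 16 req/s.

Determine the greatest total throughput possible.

28

This is a 0-1 knapsack instance.
node-J + node-A + node-D: power draw 6 + 3 + 3 = 12 ≤ 15, throughput 7 + 4 + 16 = 27.
node-J + node-G + node-D: power draw 6 + 5 + 3 = 14 ≤ 15, throughput 7 + 4 + 16 = 27.
node-F + node-D: power draw 11 + 3 = 14 ≤ 15, throughput 12 + 16 = 28.
Best is node-F and node-D with total throughput 28.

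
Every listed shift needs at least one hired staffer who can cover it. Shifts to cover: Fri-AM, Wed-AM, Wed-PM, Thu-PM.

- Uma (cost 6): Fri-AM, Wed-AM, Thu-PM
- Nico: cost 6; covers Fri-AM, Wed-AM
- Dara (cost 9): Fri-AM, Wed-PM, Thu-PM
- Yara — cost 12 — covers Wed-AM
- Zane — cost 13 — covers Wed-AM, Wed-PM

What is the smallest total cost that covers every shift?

15

This is a weighted set-cover instance.
Choose Uma and Dara: together they cover Fri-AM, Wed-AM, Wed-PM, Thu-PM — every shift.
Total cost: 6 + 9 = 15.
No cover costs less than 15.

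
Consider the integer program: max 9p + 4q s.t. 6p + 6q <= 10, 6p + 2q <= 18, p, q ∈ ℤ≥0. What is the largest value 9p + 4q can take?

(p,q)=(1,0) is feasible, giving 9.
(p,q)=(0,1) is feasible, giving 4.
(p,q)=(0,0) is feasible, giving 0.
The best lattice point is (1,0), giving 9.

9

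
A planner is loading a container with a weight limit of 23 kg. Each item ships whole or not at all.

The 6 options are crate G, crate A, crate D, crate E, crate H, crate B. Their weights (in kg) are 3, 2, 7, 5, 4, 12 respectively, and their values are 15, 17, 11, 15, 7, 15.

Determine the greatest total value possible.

Take crate G, crate A, crate D, crate E, and crate H: weight 3 + 2 + 7 + 5 + 4 = 21 ≤ 23, value 15 + 17 + 11 + 15 + 7 = 65.
No other feasible combination does better.

65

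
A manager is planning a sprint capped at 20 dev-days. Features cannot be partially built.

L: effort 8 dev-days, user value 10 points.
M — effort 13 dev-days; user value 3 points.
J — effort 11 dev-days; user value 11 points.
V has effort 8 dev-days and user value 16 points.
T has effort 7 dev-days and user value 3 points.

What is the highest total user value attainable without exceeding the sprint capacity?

Allowing fractional choices, the relaxed optimum would be about 30.0, but features are indivisible.
L + V: effort 8 + 8 = 16 ≤ 20, user value 10 + 16 = 26.
L + J: effort 8 + 11 = 19 ≤ 20, user value 10 + 11 = 21.
J + V: effort 11 + 8 = 19 ≤ 20, user value 11 + 16 = 27.
Best is J and V with total user value 27.

27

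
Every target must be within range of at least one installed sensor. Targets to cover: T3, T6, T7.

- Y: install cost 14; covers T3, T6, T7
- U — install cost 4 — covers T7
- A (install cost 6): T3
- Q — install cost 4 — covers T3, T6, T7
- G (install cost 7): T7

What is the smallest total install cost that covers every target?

4

Q alone covers T3, T6, T7 — every target.
Total install cost: 4.
No cover costs less than 4.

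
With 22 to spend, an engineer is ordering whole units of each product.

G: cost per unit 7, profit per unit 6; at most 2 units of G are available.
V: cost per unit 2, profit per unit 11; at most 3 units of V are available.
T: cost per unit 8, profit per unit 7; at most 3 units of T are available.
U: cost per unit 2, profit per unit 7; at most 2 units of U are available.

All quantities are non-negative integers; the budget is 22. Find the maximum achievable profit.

54

1×G, 3×V, and 2×U: cost 17 ≤ 22, profit 1·6 + 3·11 + 2·7 = 53.
3×V, 1×T, and 2×U: cost 18 ≤ 22, profit 3·11 + 1·7 + 2·7 = 54.
Best is 54.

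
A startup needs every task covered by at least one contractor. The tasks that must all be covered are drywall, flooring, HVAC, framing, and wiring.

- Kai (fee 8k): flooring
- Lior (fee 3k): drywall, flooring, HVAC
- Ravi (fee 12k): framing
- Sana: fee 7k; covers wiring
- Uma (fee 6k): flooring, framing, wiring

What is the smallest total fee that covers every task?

9

This is a weighted set-cover instance.
Choose Lior and Uma: together they cover drywall, flooring, HVAC, framing, wiring — every task.
Total fee: 3 + 6 = 9.
No cover costs less than 9.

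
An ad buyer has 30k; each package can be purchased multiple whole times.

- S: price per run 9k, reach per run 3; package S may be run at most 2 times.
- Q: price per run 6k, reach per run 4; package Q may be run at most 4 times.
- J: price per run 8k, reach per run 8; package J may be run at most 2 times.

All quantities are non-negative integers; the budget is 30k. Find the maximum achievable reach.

This is a bounded integer knapsack.
J has the best ratio (8/8); taking only J gives at most 2×8 = 16 (stopped by the supply cap of 2).
Mixing does better — 2×Q and 2×J: price 28 ≤ 30, reach 2·4 + 2·8 = 24.

24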